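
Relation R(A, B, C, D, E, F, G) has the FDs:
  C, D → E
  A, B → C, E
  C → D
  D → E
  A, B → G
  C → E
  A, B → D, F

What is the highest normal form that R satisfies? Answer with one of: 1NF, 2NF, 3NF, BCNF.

2NF

Candidate key: {A, B}. Prime attributes: {A, B}.
For C, D → E we have {C, D}⁺ = {C, D, E}; {C, D} is not a superkey, so BCNF fails.
C, D → E determines the non-prime attribute {E} from a non-superkey — 3NF is violated.
Checking every proper subset of each key, none determines a non-prime attribute — 2NF is satisfied.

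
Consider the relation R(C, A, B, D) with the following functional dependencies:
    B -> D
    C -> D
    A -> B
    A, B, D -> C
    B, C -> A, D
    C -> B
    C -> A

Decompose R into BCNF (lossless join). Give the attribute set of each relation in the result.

{A, B, C}; {B, D}

Candidate keys of the original relation: {A}, {C}.
In {A, B, C, D}, {B} is not a superkey ({B}⁺ restricted to this set is {B, D}), so split on B -> D into {B, D} and {A, B, C}.
{B, D}: every determinant is a superkey — BCNF.
{A, B, C}: every determinant is a superkey — BCNF.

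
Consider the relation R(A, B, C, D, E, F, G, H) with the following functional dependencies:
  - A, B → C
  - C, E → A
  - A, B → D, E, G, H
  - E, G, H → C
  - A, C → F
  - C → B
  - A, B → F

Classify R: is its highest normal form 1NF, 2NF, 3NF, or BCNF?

Candidate keys: {A, B}, {A, C}, {C, E}, {E, G, H}. Prime attributes: {A, B, C, E, G, H}.
For C → B we have {C}⁺ = {B, C}; {C} is not a superkey, so BCNF fails.
Since {B} ⊆ prime attributes and every other non-superkey FD also has a prime right side, the schema is in 3NF.

3NF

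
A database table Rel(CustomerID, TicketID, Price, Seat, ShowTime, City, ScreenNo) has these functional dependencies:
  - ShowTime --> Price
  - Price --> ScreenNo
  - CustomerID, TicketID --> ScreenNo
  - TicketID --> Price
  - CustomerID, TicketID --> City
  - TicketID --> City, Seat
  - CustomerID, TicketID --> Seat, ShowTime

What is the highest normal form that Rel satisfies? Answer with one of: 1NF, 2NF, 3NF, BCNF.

1NF

Candidate key: {CustomerID, TicketID}. Prime attributes: {CustomerID, TicketID}.
ShowTime --> Price breaks BCNF: {ShowTime}⁺ = {Price, ScreenNo, ShowTime}, so {ShowTime} is not a superkey.
ShowTime --> Price determines the non-prime attribute {Price} from a non-superkey — 3NF is violated.
{TicketID} is a proper subset of the key {CustomerID, TicketID}, and {TicketID}⁺ contains the non-prime attributes {City, Price, ScreenNo, Seat} — a partial dependency, so 2NF is violated.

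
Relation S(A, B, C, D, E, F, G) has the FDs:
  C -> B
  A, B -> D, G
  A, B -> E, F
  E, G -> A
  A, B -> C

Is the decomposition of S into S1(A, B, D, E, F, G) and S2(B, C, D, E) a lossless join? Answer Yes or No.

No

S1 ∩ S2 = {B, D, E}; its closure under F is {B, D, E}.
S1 ⊄ {B, D, E} and S2 ⊄ {B, D, E}, so the split is lossy.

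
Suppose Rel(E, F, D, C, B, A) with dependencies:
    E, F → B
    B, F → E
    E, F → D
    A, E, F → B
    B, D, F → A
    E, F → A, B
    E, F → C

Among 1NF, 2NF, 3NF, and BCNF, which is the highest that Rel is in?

BCNF

Candidate keys: {B, F}, {E, F}. Prime attributes: {B, E, F}.
Every FD has a superkey on the left, so the relation is in BCNF.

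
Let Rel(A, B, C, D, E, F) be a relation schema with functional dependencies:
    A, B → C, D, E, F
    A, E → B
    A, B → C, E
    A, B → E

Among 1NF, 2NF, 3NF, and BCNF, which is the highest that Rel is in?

Candidate keys: {A, B}, {A, E}. Prime attributes: {A, B, E}.
Each dependency's left side is a superkey — BCNF holds.

BCNF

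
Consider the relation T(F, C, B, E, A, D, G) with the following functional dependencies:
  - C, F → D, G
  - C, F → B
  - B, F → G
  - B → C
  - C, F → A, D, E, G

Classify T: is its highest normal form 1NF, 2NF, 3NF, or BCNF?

3NF

Candidate keys: {B, F}, {C, F}. Prime attributes: {B, C, F}.
For B → C we have {B}⁺ = {B, C}; {B} is not a superkey, so BCNF fails.
Since {C} ⊆ prime attributes and every other non-superkey FD also has a prime right side, the schema is in 3NF.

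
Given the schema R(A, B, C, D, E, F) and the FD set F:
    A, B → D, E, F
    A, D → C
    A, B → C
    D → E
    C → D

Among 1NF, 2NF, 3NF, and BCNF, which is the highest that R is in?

2NF

Candidate key: {A, B}. Prime attributes: {A, B}.
A, D → C: {A, D}⁺ = {A, C, D, E}, which is not all of the attributes, so the left side is not a superkey — BCNF is violated.
Because {C} is non-prime and the left side of A, D → C is not a superkey, the relation is not in 3NF.
No non-prime attribute depends on a proper subset of any candidate key, so 2NF holds.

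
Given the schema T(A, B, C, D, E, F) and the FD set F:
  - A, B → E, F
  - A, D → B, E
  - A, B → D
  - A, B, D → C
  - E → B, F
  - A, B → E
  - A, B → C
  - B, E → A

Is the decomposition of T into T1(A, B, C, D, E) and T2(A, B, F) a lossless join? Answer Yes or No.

Yes

The shared attributes are {A, B} and {A, B}⁺ = {A, B, C, D, E, F}.
This includes all of T1, so the common attributes are a superkey of T1 — the join is lossless.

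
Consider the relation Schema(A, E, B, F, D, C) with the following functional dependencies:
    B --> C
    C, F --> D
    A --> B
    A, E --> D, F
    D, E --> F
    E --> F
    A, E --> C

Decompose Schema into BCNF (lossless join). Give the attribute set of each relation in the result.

Candidate key of the original relation: {A, E}.
In {A, B, C, D, E, F}, {B} is not a superkey ({B}⁺ restricted to this set is {B, C}), so split on B --> C into {B, C} and {A, B, D, E, F}.
{B, C}: every determinant is a superkey — BCNF.
In {A, B, D, E, F}, {A} is not a superkey ({A}⁺ restricted to this set is {A, B}), so split on A --> B into {A, B} and {A, D, E, F}.
{A, B}: every determinant is a superkey — BCNF.
In {A, D, E, F}, {D, E} is not a superkey ({D, E}⁺ restricted to this set is {D, E, F}), so split on D, E --> F into {D, E, F} and {A, D, E}.
In {D, E, F}, {E} is not a superkey ({E}⁺ restricted to this set is {E, F}), so split on E --> F into {E, F} and {D, E}.
{E, F}: every determinant is a superkey — BCNF.
{D, E}: every determinant is a superkey — BCNF.
{A, D, E}: every determinant is a superkey — BCNF.

{A, B}; {A, D, E}; {B, C}; {E, F}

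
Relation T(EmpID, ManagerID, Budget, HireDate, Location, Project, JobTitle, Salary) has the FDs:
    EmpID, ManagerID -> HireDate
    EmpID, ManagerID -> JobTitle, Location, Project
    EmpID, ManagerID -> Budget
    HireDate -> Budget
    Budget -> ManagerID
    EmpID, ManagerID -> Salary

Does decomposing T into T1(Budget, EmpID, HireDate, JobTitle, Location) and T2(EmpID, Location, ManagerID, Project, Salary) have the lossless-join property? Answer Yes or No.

T1 ∩ T2 = {EmpID, Location}; its closure under F is {EmpID, Location}.
The closure covers neither T1 nor T2 entirely; the join is not lossless.

No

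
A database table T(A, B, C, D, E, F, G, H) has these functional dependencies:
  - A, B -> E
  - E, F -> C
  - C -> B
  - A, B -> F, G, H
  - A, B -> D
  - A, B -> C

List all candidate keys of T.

No FD produces {A}, so it must be in every candidate key.
Closure of {A, B} is {A, B, C, D, E, F, G, H}, the whole schema; {A, B} is a candidate key.
Closure of {A, C} is {A, B, C, D, E, F, G, H}, the whole schema; {A, C} is a candidate key.
Closure of {A, E, F} is {A, B, C, D, E, F, G, H}, the whole schema; {A, E, F} is a candidate key.
These are minimal and exhaustive — every other superkey contains one of them.

{A, B}, {A, C}, {A, E, F}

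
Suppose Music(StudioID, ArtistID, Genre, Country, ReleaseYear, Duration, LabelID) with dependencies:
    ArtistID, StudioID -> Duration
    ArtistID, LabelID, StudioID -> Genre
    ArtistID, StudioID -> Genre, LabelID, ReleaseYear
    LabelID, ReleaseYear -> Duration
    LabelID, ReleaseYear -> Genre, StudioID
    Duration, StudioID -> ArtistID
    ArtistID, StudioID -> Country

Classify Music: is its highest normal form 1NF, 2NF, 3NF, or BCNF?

Candidate keys: {ArtistID, StudioID}, {Duration, StudioID}, {LabelID, ReleaseYear}. Prime attributes: {ArtistID, Duration, LabelID, ReleaseYear, StudioID}.
Every FD has a superkey on the left, so the relation is in BCNF.

BCNF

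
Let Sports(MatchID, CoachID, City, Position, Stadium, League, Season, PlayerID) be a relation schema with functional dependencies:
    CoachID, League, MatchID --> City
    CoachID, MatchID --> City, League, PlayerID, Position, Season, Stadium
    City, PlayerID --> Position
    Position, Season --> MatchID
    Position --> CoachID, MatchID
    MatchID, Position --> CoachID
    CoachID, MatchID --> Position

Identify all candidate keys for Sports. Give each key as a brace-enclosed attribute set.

{Position}⁺ = {City, CoachID, League, MatchID, PlayerID, Position, Season, Stadium}, which is every attribute, so {Position} is a candidate key.
{City, PlayerID}⁺ = {City, CoachID, League, MatchID, PlayerID, Position, Season, Stadium}, which is every attribute, so {City, PlayerID} is a candidate key.
{CoachID, MatchID}⁺ = {City, CoachID, League, MatchID, PlayerID, Position, Season, Stadium}, which is every attribute, so {CoachID, MatchID} is a candidate key.
Any other superkey properly contains one of these, so there are no further candidate keys.

{City, PlayerID}, {CoachID, MatchID}, {Position}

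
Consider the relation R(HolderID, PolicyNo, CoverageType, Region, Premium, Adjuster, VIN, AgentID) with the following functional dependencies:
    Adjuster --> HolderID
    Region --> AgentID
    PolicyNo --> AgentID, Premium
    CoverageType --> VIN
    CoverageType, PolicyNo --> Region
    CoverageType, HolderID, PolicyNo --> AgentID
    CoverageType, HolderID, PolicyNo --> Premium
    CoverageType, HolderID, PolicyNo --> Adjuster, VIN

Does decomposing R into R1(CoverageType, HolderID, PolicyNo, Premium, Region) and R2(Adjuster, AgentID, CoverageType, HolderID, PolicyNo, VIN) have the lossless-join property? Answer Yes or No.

Yes

The shared attributes are {CoverageType, HolderID, PolicyNo} and {CoverageType, HolderID, PolicyNo}⁺ = {Adjuster, AgentID, CoverageType, HolderID, PolicyNo, Premium, Region, VIN}.
Since R1 ⊆ {Adjuster, AgentID, CoverageType, HolderID, PolicyNo, Premium, Region, VIN}, the intersection is a superkey of R1; the decomposition is lossless.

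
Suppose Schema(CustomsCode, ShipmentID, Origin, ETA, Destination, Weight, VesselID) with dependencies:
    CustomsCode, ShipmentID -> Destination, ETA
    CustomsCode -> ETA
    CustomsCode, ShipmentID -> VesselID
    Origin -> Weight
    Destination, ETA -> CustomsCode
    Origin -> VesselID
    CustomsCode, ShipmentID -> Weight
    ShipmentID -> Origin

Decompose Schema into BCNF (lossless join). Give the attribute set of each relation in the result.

{CustomsCode, Destination, ShipmentID}; {CustomsCode, ETA}; {Origin, ShipmentID}; {Origin, VesselID, Weight}

Candidate keys of the original relation: {CustomsCode, ShipmentID}, {Destination, ETA, ShipmentID}.
In {CustomsCode, Destination, ETA, Origin, ShipmentID, VesselID, Weight}, {CustomsCode} is not a superkey ({CustomsCode}⁺ restricted to this set is {CustomsCode, ETA}), so split on CustomsCode -> ETA into {CustomsCode, ETA} and {CustomsCode, Destination, Origin, ShipmentID, VesselID, Weight}.
{CustomsCode, ETA} is in BCNF.
In {CustomsCode, Destination, Origin, ShipmentID, VesselID, Weight}, {Origin} is not a superkey ({Origin}⁺ restricted to this set is {Origin, VesselID, Weight}), so split on Origin -> VesselID, Weight into {Origin, VesselID, Weight} and {CustomsCode, Destination, Origin, ShipmentID}.
{Origin, VesselID, Weight} is in BCNF.
In {CustomsCode, Destination, Origin, ShipmentID}, {ShipmentID} is not a superkey ({ShipmentID}⁺ restricted to this set is {Origin, ShipmentID}), so split on ShipmentID -> Origin into {Origin, ShipmentID} and {CustomsCode, Destination, ShipmentID}.
{Origin, ShipmentID} is in BCNF.
{CustomsCode, Destination, ShipmentID} is in BCNF.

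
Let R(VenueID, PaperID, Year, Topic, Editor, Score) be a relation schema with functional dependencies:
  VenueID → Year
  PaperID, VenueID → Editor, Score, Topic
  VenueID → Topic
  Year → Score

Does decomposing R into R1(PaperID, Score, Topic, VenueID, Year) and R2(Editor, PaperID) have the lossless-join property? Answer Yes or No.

No

The shared attributes are {PaperID} and {PaperID}⁺ = {PaperID}.
The closure covers neither R1 nor R2 entirely; the join is not lossless.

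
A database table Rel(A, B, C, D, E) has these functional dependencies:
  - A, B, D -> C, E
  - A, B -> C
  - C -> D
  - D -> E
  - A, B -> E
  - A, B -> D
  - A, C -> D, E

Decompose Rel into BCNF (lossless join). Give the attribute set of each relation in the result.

Candidate key of the original relation: {A, B}.
{A, B, C, D, E}: {C} determines {C, D, E} here but is not a superkey — split on C -> D, E, giving {C, D, E} and {A, B, C}.
{C, D, E}: {D} determines {D, E} here but is not a superkey — split on D -> E, giving {D, E} and {C, D}.
{D, E} has no BCNF violation.
{C, D} has no BCNF violation.
{A, B, C} has no BCNF violation.

{A, B, C}; {C, D}; {D, E}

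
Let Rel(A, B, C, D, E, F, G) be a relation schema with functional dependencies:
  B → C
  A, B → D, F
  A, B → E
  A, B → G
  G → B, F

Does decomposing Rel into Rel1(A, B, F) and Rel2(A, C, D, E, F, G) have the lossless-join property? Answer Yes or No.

Rel1 ∩ Rel2 = {A, F}; its closure under F is {A, F}.
The closure covers neither Rel1 nor Rel2 entirely; the join is not lossless.

No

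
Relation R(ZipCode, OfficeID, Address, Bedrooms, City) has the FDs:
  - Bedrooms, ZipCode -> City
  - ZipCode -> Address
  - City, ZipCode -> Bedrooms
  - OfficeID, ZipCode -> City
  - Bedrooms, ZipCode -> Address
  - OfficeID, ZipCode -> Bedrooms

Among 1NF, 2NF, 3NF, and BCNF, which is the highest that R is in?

1NF

Candidate key: {OfficeID, ZipCode}. Prime attributes: {OfficeID, ZipCode}.
Bedrooms, ZipCode -> City: {Bedrooms, ZipCode}⁺ = {Address, Bedrooms, City, ZipCode}, which is not all of the attributes, so the left side is not a superkey — BCNF is violated.
Bedrooms, ZipCode -> City determines the non-prime attribute {City} from a non-superkey — 3NF is violated.
Since {ZipCode} ⊂ {OfficeID, ZipCode} and {ZipCode}⁺ ⊇ {Address} with {Address} non-prime, there is a partial dependency; 2NF fails.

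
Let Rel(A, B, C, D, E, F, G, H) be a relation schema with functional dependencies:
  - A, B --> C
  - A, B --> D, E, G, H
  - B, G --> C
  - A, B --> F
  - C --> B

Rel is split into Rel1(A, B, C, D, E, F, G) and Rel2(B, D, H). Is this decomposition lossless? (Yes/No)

No

Common attributes: {B, D}; their closure is {B, D}.
The closure covers neither Rel1 nor Rel2 entirely; the join is not lossless.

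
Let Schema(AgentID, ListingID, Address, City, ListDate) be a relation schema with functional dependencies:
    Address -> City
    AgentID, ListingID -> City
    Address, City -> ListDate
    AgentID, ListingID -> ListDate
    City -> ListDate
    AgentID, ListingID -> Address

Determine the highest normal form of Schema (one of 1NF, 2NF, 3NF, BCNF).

Candidate key: {AgentID, ListingID}. Prime attributes: {AgentID, ListingID}.
For Address -> City we have {Address}⁺ = {Address, City, ListDate}; {Address} is not a superkey, so BCNF fails.
Address -> City determines the non-prime attribute {City} from a non-superkey — 3NF is violated.
Checking every proper subset of each key, none determines a non-prime attribute — 2NF is satisfied.

2NF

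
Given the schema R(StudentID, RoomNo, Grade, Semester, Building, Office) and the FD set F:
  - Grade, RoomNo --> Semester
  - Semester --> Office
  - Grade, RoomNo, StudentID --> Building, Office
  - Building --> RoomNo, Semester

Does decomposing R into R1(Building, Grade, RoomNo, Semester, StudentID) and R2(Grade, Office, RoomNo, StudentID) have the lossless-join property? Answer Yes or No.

Yes

The shared attributes are {Grade, RoomNo, StudentID} and {Grade, RoomNo, StudentID}⁺ = {Building, Grade, Office, RoomNo, Semester, StudentID}.
Since R1 ⊆ {Building, Grade, Office, RoomNo, Semester, StudentID}, the intersection is a superkey of R1; the decomposition is lossless.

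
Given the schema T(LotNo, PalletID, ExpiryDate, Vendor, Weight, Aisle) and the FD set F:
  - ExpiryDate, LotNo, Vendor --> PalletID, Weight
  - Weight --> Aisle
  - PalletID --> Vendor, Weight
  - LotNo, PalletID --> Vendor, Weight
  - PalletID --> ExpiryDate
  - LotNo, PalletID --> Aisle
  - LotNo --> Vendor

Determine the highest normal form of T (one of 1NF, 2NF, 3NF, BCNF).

Candidate keys: {ExpiryDate, LotNo}, {LotNo, PalletID}. Prime attributes: {ExpiryDate, LotNo, PalletID}.
For Weight --> Aisle we have {Weight}⁺ = {Aisle, Weight}; {Weight} is not a superkey, so BCNF fails.
Because {Aisle} is non-prime and the left side of Weight --> Aisle is not a superkey, the relation is not in 3NF.
The proper key subset {LotNo} of {ExpiryDate, LotNo} determines non-prime {Vendor}, so the relation is not even in 2NF.

1NF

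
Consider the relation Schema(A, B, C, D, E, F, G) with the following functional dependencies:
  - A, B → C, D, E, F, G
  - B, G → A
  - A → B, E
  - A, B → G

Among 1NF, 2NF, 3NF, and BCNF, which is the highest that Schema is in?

Candidate keys: {A}, {B, G}. Prime attributes: {A, B, G}.
The left-hand side of every FD is a superkey, so BCNF is satisfied.

BCNF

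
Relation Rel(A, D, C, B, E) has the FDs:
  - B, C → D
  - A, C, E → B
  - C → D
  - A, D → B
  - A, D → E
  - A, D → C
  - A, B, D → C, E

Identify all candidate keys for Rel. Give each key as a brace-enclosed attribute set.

Attributes never on any right-hand side: {A} — every candidate key must contain it.
{A, C} is a candidate key since {A, C}⁺ = {A, B, C, D, E} covers every attribute.
{A, D} is a candidate key since {A, D}⁺ = {A, B, C, D, E} covers every attribute.
These are minimal and exhaustive — every other superkey contains one of them.

{A, C}, {A, D}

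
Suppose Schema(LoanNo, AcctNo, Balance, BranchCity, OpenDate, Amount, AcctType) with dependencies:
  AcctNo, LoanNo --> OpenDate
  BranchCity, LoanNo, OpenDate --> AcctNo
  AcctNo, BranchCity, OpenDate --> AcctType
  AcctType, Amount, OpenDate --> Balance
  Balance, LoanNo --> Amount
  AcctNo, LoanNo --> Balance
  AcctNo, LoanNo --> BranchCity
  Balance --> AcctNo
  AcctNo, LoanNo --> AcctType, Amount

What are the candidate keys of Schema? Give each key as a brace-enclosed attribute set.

{AcctNo, LoanNo}, {AcctType, Amount, LoanNo, OpenDate}, {Balance, LoanNo}, {BranchCity, LoanNo, OpenDate}

Attributes never on any right-hand side: {LoanNo} — every candidate key must contain it.
{AcctNo, LoanNo} is a candidate key since {AcctNo, LoanNo}⁺ = {AcctNo, AcctType, Amount, Balance, BranchCity, LoanNo, OpenDate} covers every attribute.
{Balance, LoanNo} is a candidate key since {Balance, LoanNo}⁺ = {AcctNo, AcctType, Amount, Balance, BranchCity, LoanNo, OpenDate} covers every attribute.
{BranchCity, LoanNo, OpenDate} is a candidate key since {BranchCity, LoanNo, OpenDate}⁺ = {AcctNo, AcctType, Amount, Balance, BranchCity, LoanNo, OpenDate} covers every attribute.
{AcctType, Amount, LoanNo, OpenDate} is a candidate key since {AcctType, Amount, LoanNo, OpenDate}⁺ = {AcctNo, AcctType, Amount, Balance, BranchCity, LoanNo, OpenDate} covers every attribute.
No proper subset of any of these is a key, and no other minimal superkey exists.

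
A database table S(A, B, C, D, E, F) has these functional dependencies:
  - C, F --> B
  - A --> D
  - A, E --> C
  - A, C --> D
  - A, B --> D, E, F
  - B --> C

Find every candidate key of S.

{A, B}, {A, C, F}, {A, E, F}

Attributes never on any right-hand side: {A} — every candidate key must contain it.
{A, B} is a candidate key since {A, B}⁺ = {A, B, C, D, E, F} covers every attribute.
{A, C, F} is a candidate key since {A, C, F}⁺ = {A, B, C, D, E, F} covers every attribute.
{A, E, F} is a candidate key since {A, E, F}⁺ = {A, B, C, D, E, F} covers every attribute.
No proper subset of any of these is a key, and no other minimal superkey exists.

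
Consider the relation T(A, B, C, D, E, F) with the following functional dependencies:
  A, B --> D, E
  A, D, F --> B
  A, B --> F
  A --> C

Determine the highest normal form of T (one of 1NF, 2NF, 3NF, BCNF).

Candidate keys: {A, B}, {A, D, F}. Prime attributes: {A, B, D, F}.
For A --> C we have {A}⁺ = {A, C}; {A} is not a superkey, so BCNF fails.
A --> C determines the non-prime attribute {C} from a non-superkey — 3NF is violated.
Since {A} ⊂ {A, B} and {A}⁺ ⊇ {C} with {C} non-prime, there is a partial dependency; 2NF fails.

1NF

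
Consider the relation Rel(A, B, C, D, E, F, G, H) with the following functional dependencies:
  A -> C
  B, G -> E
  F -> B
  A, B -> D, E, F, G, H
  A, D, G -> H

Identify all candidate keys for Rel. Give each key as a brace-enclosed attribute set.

{A, B}, {A, F}

Attributes never on any right-hand side: {A} — every candidate key must contain it.
{A, B}⁺ = {A, B, C, D, E, F, G, H}, which is every attribute, so {A, B} is a candidate key.
{A, F}⁺ = {A, B, C, D, E, F, G, H}, which is every attribute, so {A, F} is a candidate key.
These are minimal and exhaustive — every other superkey contains one of them.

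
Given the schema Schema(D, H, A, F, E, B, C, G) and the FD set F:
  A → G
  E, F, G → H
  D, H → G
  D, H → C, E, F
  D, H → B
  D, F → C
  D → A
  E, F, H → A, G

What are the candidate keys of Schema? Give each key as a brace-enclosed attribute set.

{D, E, F}, {D, H}

No FD produces {D}, so it must be in every candidate key.
Closure of {D, H} is {A, B, C, D, E, F, G, H}, the whole schema; {D, H} is a candidate key.
Closure of {D, E, F} is {A, B, C, D, E, F, G, H}, the whole schema; {D, E, F} is a candidate key.
Any other superkey properly contains one of these, so there are no further candidate keys.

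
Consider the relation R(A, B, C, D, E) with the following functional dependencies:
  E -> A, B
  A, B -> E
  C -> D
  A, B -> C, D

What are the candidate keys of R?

Closure of {E} is {A, B, C, D, E}, the whole schema; {E} is a candidate key.
Closure of {A, B} is {A, B, C, D, E}, the whole schema; {A, B} is a candidate key.
Any other superkey properly contains one of these, so there are no further candidate keys.

{A, B}, {E}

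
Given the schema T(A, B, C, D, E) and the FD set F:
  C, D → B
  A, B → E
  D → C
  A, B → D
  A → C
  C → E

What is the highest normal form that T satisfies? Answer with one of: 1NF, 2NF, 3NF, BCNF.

1NF

Candidate keys: {A, B}, {A, D}. Prime attributes: {A, B, D}.
C, D → B: {C, D}⁺ = {B, C, D, E}, which is not all of the attributes, so the left side is not a superkey — BCNF is violated.
D → C has non-prime {C} on the right and a non-superkey on the left, so 3NF fails.
The proper key subset {A} of {A, B} determines non-prime {C, E}, so the relation is not even in 2NF.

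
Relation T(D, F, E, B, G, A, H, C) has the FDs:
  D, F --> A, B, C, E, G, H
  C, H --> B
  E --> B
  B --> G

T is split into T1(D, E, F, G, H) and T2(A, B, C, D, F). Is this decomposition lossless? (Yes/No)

The shared attributes are {D, F} and {D, F}⁺ = {A, B, C, D, E, F, G, H}.
Since T1 ⊆ {A, B, C, D, E, F, G, H}, the intersection is a superkey of T1; the decomposition is lossless.

Yes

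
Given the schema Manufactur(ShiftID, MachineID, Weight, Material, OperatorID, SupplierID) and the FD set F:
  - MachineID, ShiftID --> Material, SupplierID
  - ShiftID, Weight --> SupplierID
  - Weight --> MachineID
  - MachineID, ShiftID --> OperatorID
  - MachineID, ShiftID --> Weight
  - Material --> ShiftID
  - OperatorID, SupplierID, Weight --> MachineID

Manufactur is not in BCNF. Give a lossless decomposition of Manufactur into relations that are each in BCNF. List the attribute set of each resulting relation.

{MachineID, Weight}; {Material, OperatorID, SupplierID, Weight}; {Material, ShiftID}

Candidate keys of the original relation: {MachineID, Material}, {MachineID, ShiftID}, {Material, Weight}, {ShiftID, Weight}.
{MachineID, Material, OperatorID, ShiftID, SupplierID, Weight}: {Weight} determines {MachineID, Weight} here but is not a superkey — split on Weight --> MachineID, giving {MachineID, Weight} and {Material, OperatorID, ShiftID, SupplierID, Weight}.
{MachineID, Weight} has no BCNF violation.
{Material, OperatorID, ShiftID, SupplierID, Weight}: {Material} determines {Material, ShiftID} here but is not a superkey — split on Material --> ShiftID, giving {Material, ShiftID} and {Material, OperatorID, SupplierID, Weight}.
{Material, ShiftID} has no BCNF violation.
{Material, OperatorID, SupplierID, Weight} has no BCNF violation.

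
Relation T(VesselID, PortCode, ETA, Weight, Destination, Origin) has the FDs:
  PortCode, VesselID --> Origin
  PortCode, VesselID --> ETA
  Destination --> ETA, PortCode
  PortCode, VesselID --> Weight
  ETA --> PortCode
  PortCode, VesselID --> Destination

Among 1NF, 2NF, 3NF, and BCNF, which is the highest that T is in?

3NF

Candidate keys: {Destination, VesselID}, {ETA, VesselID}, {PortCode, VesselID}. Prime attributes: {Destination, ETA, PortCode, VesselID}.
Destination --> ETA, PortCode: {Destination}⁺ = {Destination, ETA, PortCode}, which is not all of the attributes, so the left side is not a superkey — BCNF is violated.
Its right-hand attributes {ETA, PortCode} are all prime, as are those of every other non-superkey FD — the relation is in 3NF.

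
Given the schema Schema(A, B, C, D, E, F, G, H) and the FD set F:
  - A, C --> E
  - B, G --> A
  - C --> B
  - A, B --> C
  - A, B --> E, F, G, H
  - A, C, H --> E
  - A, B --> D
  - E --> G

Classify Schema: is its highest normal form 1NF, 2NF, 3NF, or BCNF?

Candidate keys: {A, B}, {A, C}, {B, E}, {B, G}, {C, E}, {C, G}. Prime attributes: {A, B, C, E, G}.
For C --> B we have {C}⁺ = {B, C}; {C} is not a superkey, so BCNF fails.
But every attribute on its right side ({B}) is prime, and the same holds for every other non-superkey FD, so 3NF still holds.

3NF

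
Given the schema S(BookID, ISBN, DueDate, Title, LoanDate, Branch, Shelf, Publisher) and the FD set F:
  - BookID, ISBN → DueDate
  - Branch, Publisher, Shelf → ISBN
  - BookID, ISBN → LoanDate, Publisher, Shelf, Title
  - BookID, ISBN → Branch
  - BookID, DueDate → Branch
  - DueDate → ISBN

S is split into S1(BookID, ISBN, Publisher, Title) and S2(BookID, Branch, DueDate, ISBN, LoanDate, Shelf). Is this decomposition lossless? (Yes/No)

S1 ∩ S2 = {BookID, ISBN}; its closure under F is {BookID, Branch, DueDate, ISBN, LoanDate, Publisher, Shelf, Title}.
Since S1 ⊆ {BookID, Branch, DueDate, ISBN, LoanDate, Publisher, Shelf, Title}, the intersection is a superkey of S1; the decomposition is lossless.

Yes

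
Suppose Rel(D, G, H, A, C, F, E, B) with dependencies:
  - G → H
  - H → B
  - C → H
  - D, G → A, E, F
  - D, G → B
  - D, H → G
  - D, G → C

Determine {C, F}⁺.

Start with {C, F}.
C → H applies; add {H} → now {C, F, H}.
H → B applies; add {B} → now {B, C, F, H}.
No further FD applies.

{B, C, F, H}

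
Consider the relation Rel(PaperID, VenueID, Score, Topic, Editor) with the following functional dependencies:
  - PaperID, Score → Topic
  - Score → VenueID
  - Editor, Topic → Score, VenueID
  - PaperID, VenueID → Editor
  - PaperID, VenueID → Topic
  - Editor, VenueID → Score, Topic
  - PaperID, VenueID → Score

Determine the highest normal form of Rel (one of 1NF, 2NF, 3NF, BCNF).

3NF

Candidate keys: {Editor, PaperID, Topic}, {PaperID, Score}, {PaperID, VenueID}. Prime attributes: {Editor, PaperID, Score, Topic, VenueID}.
Score → VenueID breaks BCNF: {Score}⁺ = {Score, VenueID}, so {Score} is not a superkey.
But every attribute on its right side ({VenueID}) is prime, and the same holds for every other non-superkey FD, so 3NF still holds.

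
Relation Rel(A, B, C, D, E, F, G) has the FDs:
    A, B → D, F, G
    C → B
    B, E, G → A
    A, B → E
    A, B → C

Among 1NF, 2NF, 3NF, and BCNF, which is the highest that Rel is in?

3NF

Candidate keys: {A, B}, {A, C}, {B, E, G}, {C, E, G}. Prime attributes: {A, B, C, E, G}.
C → B breaks BCNF: {C}⁺ = {B, C}, so {C} is not a superkey.
Since {B} ⊆ prime attributes and every other non-superkey FD also has a prime right side, the schema is in 3NF.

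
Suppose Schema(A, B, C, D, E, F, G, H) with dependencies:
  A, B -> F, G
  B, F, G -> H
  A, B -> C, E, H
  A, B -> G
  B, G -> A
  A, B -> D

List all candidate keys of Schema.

No FD produces {B}, so it must be in every candidate key.
{A, B}⁺ = {A, B, C, D, E, F, G, H}, which is every attribute, so {A, B} is a candidate key.
{B, G}⁺ = {A, B, C, D, E, F, G, H}, which is every attribute, so {B, G} is a candidate key.
Any other superkey properly contains one of these, so there are no further candidate keys.

{A, B}, {B, G}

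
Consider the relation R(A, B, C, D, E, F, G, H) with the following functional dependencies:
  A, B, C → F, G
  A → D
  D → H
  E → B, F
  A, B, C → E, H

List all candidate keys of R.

{A, B, C}, {A, C, E}

No FD produces {A, C}, so they must be in every candidate key.
{A, B, C}⁺ = {A, B, C, D, E, F, G, H} — all of the relation — so {A, B, C} is a candidate key.
{A, C, E}⁺ = {A, B, C, D, E, F, G, H} — all of the relation — so {A, C, E} is a candidate key.
No proper subset of any of these is a key, and no other minimal superkey exists.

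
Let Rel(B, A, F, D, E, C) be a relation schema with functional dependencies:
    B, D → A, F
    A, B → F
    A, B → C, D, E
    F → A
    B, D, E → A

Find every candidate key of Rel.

No FD produces {B}, so it must be in every candidate key.
{A, B} is a candidate key since {A, B}⁺ = {A, B, C, D, E, F} covers every attribute.
{B, D} is a candidate key since {B, D}⁺ = {A, B, C, D, E, F} covers every attribute.
{B, F} is a candidate key since {B, F}⁺ = {A, B, C, D, E, F} covers every attribute.
No proper subset of any of these is a key, and no other minimal superkey exists.

{A, B}, {B, D}, {B, F}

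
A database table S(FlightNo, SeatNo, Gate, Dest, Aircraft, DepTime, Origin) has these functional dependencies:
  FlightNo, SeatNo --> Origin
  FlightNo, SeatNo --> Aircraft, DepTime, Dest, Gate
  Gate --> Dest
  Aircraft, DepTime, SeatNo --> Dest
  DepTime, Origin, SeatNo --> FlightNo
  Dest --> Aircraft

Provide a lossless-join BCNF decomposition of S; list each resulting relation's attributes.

{Aircraft, Dest}; {DepTime, FlightNo, Gate, Origin, SeatNo}; {Dest, Gate}

Candidate keys of the original relation: {DepTime, Origin, SeatNo}, {FlightNo, SeatNo}.
In {Aircraft, DepTime, Dest, FlightNo, Gate, Origin, SeatNo}, {Gate} is not a superkey ({Gate}⁺ restricted to this set is {Aircraft, Dest, Gate}), so split on Gate --> Aircraft, Dest into {Aircraft, Dest, Gate} and {DepTime, FlightNo, Gate, Origin, SeatNo}.
In {Aircraft, Dest, Gate}, {Dest} is not a superkey ({Dest}⁺ restricted to this set is {Aircraft, Dest}), so split on Dest --> Aircraft into {Aircraft, Dest} and {Dest, Gate}.
{Aircraft, Dest} has no BCNF violation.
{Dest, Gate} has no BCNF violation.
{DepTime, FlightNo, Gate, Origin, SeatNo} has no BCNF violation.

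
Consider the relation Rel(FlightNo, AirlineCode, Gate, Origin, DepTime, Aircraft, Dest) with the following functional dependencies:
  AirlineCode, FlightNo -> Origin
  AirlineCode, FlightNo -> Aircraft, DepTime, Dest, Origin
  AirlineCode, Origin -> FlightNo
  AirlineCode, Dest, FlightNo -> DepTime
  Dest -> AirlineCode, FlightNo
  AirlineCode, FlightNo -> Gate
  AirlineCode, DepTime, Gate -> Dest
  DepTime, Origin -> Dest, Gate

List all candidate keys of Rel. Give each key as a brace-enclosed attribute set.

{Dest}⁺ = {Aircraft, AirlineCode, DepTime, Dest, FlightNo, Gate, Origin}, which is every attribute, so {Dest} is a candidate key.
{AirlineCode, FlightNo}⁺ = {Aircraft, AirlineCode, DepTime, Dest, FlightNo, Gate, Origin}, which is every attribute, so {AirlineCode, FlightNo} is a candidate key.
{AirlineCode, Origin}⁺ = {Aircraft, AirlineCode, DepTime, Dest, FlightNo, Gate, Origin}, which is every attribute, so {AirlineCode, Origin} is a candidate key.
{DepTime, Origin}⁺ = {Aircraft, AirlineCode, DepTime, Dest, FlightNo, Gate, Origin}, which is every attribute, so {DepTime, Origin} is a candidate key.
{AirlineCode, DepTime, Gate}⁺ = {Aircraft, AirlineCode, DepTime, Dest, FlightNo, Gate, Origin}, which is every attribute, so {AirlineCode, DepTime, Gate} is a candidate key.
These are minimal and exhaustive — every other superkey contains one of them.

{AirlineCode, DepTime, Gate}, {AirlineCode, FlightNo}, {AirlineCode, Origin}, {DepTime, Origin}, {Dest}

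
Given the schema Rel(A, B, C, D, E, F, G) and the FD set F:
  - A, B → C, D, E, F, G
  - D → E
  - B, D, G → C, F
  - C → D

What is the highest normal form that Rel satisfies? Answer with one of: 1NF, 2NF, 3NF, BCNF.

Candidate key: {A, B}. Prime attributes: {A, B}.
For D → E we have {D}⁺ = {D, E}; {D} is not a superkey, so BCNF fails.
Because {E} is non-prime and the left side of D → E is not a superkey, the relation is not in 3NF.
No non-prime attribute depends on a proper subset of any candidate key, so 2NF holds.

2NF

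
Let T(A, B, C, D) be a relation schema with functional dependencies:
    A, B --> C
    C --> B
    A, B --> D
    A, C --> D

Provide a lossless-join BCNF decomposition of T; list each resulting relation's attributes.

{A, C, D}; {B, C}

Candidate keys of the original relation: {A, B}, {A, C}.
In {A, B, C, D}, {C} is not a superkey ({C}⁺ restricted to this set is {B, C}), so split on C --> B into {B, C} and {A, C, D}.
{B, C}: every determinant is a superkey — BCNF.
{A, C, D}: every determinant is a superkey — BCNF.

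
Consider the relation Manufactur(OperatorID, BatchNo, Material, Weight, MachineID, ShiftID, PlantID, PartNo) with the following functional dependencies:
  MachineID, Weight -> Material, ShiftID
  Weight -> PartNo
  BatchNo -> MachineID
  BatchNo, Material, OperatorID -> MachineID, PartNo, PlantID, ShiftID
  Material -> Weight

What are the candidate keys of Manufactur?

{BatchNo, Material, OperatorID}, {BatchNo, OperatorID, Weight}

{BatchNo, OperatorID} never appear on the right of any FD, so every key must include all of them.
Closure of {BatchNo, Material, OperatorID} is {BatchNo, MachineID, Material, OperatorID, PartNo, PlantID, ShiftID, Weight}, the whole schema; {BatchNo, Material, OperatorID} is a candidate key.
Closure of {BatchNo, OperatorID, Weight} is {BatchNo, MachineID, Material, OperatorID, PartNo, PlantID, ShiftID, Weight}, the whole schema; {BatchNo, OperatorID, Weight} is a candidate key.
No proper subset of any of these is a key, and no other minimal superkey exists.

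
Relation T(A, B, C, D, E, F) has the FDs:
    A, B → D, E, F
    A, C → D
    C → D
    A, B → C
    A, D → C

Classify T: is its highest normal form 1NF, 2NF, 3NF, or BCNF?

Candidate key: {A, B}. Prime attributes: {A, B}.
For A, C → D we have {A, C}⁺ = {A, C, D}; {A, C} is not a superkey, so BCNF fails.
Because {D} is non-prime and the left side of A, C → D is not a superkey, the relation is not in 3NF.
No non-prime attribute depends on a proper subset of any candidate key, so 2NF holds.

2NF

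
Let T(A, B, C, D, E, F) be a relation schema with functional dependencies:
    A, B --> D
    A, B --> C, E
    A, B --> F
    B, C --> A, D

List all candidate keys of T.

{A, B}, {B, C}

No FD produces {B}, so it must be in every candidate key.
{A, B}⁺ = {A, B, C, D, E, F} — all of the relation — so {A, B} is a candidate key.
{B, C}⁺ = {A, B, C, D, E, F} — all of the relation — so {B, C} is a candidate key.
Any other superkey properly contains one of these, so there are no further candidate keys.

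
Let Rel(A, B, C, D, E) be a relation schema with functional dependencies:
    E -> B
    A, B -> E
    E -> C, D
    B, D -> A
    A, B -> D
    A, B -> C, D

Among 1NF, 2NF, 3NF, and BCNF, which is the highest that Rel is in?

Candidate keys: {A, B}, {B, D}, {E}. Prime attributes: {A, B, D, E}.
Each dependency's left side is a superkey — BCNF holds.

BCNF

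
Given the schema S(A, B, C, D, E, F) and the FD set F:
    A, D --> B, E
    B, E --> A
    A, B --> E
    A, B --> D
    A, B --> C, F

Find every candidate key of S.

{A, B}, {A, D}, {B, E}

{A, B}⁺ = {A, B, C, D, E, F}, which is every attribute, so {A, B} is a candidate key.
{A, D}⁺ = {A, B, C, D, E, F}, which is every attribute, so {A, D} is a candidate key.
{B, E}⁺ = {A, B, C, D, E, F}, which is every attribute, so {B, E} is a candidate key.
Any other superkey properly contains one of these, so there are no further candidate keys.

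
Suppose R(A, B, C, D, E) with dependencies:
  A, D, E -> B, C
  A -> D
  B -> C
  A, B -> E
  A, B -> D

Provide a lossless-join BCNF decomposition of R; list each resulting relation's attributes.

Candidate keys of the original relation: {A, B}, {A, E}.
{A, B, C, D, E}: {A} determines {A, D} here but is not a superkey — split on A -> D, giving {A, D} and {A, B, C, E}.
{A, D} is in BCNF.
{A, B, C, E}: {B} determines {B, C} here but is not a superkey — split on B -> C, giving {B, C} and {A, B, E}.
{B, C} is in BCNF.
{A, B, E} is in BCNF.

{A, B, E}; {A, D}; {B, C}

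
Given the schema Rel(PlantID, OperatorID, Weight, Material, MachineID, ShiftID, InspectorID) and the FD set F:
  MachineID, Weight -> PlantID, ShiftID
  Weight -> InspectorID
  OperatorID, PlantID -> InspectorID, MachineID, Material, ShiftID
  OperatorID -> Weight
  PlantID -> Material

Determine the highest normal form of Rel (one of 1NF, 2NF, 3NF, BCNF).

1NF

Candidate keys: {MachineID, OperatorID}, {OperatorID, PlantID}. Prime attributes: {MachineID, OperatorID, PlantID}.
MachineID, Weight -> PlantID, ShiftID breaks BCNF: {MachineID, Weight}⁺ = {InspectorID, MachineID, Material, PlantID, ShiftID, Weight}, so {MachineID, Weight} is not a superkey.
MachineID, Weight -> PlantID, ShiftID determines the non-prime attribute {ShiftID} from a non-superkey — 3NF is violated.
{OperatorID} is a proper subset of the key {MachineID, OperatorID}, and {OperatorID}⁺ contains the non-prime attributes {InspectorID, Weight} — a partial dependency, so 2NF is violated.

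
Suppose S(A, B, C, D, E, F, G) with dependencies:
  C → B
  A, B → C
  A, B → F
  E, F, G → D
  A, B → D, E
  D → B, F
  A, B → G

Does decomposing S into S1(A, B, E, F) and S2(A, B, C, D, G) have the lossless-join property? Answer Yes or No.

S1 ∩ S2 = {A, B}; its closure under F is {A, B, C, D, E, F, G}.
Since S1 ⊆ {A, B, C, D, E, F, G}, the intersection is a superkey of S1; the decomposition is lossless.

Yes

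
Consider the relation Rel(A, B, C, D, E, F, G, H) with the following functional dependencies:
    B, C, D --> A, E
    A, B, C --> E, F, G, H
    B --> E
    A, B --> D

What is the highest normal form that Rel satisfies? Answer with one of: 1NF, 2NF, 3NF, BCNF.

Candidate keys: {A, B, C}, {B, C, D}. Prime attributes: {A, B, C, D}.
For B --> E we have {B}⁺ = {B, E}; {B} is not a superkey, so BCNF fails.
B --> E has non-prime {E} on the right and a non-superkey on the left, so 3NF fails.
{B} is a proper subset of the key {A, B, C}, and {B}⁺ contains the non-prime attribute {E} — a partial dependency, so 2NF is violated.

1NF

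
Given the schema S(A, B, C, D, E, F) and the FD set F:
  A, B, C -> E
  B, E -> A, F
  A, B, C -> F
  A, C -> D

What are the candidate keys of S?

Attributes never on any right-hand side: {B, C} — every candidate key must contain all of them.
Closure of {A, B, C} is {A, B, C, D, E, F}, the whole schema; {A, B, C} is a candidate key.
Closure of {B, C, E} is {A, B, C, D, E, F}, the whole schema; {B, C, E} is a candidate key.
These are minimal and exhaustive — every other superkey contains one of them.

{A, B, C}, {B, C, E}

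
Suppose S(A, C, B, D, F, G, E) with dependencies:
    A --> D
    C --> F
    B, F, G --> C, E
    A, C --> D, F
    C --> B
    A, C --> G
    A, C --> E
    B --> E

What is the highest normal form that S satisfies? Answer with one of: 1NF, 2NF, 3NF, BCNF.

Candidate keys: {A, B, F, G}, {A, C}. Prime attributes: {A, B, C, F, G}.
A --> D: {A}⁺ = {A, D}, which is not all of the attributes, so the left side is not a superkey — BCNF is violated.
Because {D} is non-prime and the left side of A --> D is not a superkey, the relation is not in 3NF.
The proper key subset {A} of {A, C} determines non-prime {D}, so the relation is not even in 2NF.

1NF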